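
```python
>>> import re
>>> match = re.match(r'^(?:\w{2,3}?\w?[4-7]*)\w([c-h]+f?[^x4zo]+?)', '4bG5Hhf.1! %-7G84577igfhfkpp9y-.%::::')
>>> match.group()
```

'4bG5Hhf.'

`re.match` won't scan ahead — the pattern has to work from the very first character.
The match spans [0:8] → '4bG5Hhf.'.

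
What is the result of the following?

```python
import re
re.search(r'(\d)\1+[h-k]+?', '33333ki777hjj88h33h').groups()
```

The match spans [0:6] → '33333k'.
Captured: group 1 = '3'.

('3',)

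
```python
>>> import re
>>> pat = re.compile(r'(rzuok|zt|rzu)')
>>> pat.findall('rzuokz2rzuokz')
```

Branches in `(...|...)` are attempted left-to-right; the first branch that allows the whole pattern to succeed is taken.
Walking the string: at [0:5] match 'rzuok', group 1 = 'rzuok'; at [7:12] match 'rzuok', group 1 = 'rzuok'.
One capturing group, so `findall` returns just the captured substring from each match — 2 in all.

['rzuok', 'rzuok']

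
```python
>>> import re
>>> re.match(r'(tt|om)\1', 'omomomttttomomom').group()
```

'omom'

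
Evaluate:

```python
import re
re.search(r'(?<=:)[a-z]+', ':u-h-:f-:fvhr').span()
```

The `(?=…)`/`(?<=…)` assertion just peeks at neighbouring text; it doesn't advance the match position.
The match spans [1:2] → 'u'.

(1, 2)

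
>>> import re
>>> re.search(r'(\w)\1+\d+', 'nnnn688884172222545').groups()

('n',)

The match spans [0:19] → 'nnnn688884172222545'.
Captured: group 1 = 'n'.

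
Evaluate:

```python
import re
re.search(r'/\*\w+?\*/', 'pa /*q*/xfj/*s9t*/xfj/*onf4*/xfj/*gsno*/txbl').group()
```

`search` walks the string left to right and returns the first match it finds.
The match spans [3:8] → '/*q*/'.

'/*q*/'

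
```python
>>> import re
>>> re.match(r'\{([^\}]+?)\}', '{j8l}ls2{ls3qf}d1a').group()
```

`re.match` won't scan ahead — the pattern has to work from the very first character.
The match spans [0:5] → '{j8l}'.

'{j8l}'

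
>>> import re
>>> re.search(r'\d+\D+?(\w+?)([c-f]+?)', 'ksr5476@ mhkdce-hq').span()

The pattern matches one or more of a digit, then one or more of a non-digit (lazy); then one or more of a word character (lazy) (captured); then one or more of a character in [c-f] (lazy) (captured).
Because the quantifier is non-greedy, it stops expanding at the earliest point where the rest of the pattern can succeed.
Unlike `match`, `search` isn't anchored — it looks for the pattern anywhere in the string.
The match spans [3:13] → '5476@ mhkd'.
Captured: group 1 = 'mhk', group 2 = 'd'.

(3, 13)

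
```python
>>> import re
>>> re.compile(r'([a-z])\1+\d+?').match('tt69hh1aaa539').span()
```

(0, 3)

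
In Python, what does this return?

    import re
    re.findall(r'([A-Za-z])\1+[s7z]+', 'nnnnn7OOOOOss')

`\1` is not a pattern — it's the concrete string captured by group 1, re-applied verbatim.
Scanning left to right: at [0:6] match 'nnnnn7', group 1 = 'n'; at [6:13] match 'OOOOOss', group 1 = 'O'.
`findall` collects group 1 from each match (2 total).

['n', 'O']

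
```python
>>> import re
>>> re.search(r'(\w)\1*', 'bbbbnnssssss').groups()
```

('b',)

`\1` has to match the exact text group 1 already captured.
`re.search` scans for the first position where the pattern succeeds.
The match spans [0:4] → 'bbbb'.
Captured: group 1 = 'b'.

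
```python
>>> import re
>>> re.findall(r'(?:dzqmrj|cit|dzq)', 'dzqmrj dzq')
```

`|` is ordered: at each position the engine commits to the first alternative that works.
Since nothing is captured, `findall` lists the 2 matched substrings directly.

['dzqmrj', 'dzq']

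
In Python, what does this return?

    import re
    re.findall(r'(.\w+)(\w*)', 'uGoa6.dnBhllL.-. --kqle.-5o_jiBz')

[('uGoa6', ''), ('.dnBhllL', ''), ('-kqle', ''), ('-5o_jiBz', '')]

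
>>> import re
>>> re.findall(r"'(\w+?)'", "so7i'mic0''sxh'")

`findall` collects group 1 from each match (2 total).

['mic0', 'sxh']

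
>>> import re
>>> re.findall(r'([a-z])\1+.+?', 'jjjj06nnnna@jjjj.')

['j', 'n', 'j']

`\1` has to match the exact text group 1 already captured.
Matches: at [0:5] match 'jjjj0', group 1 = 'j'; at [6:11] match 'nnnna', group 1 = 'n'; at [12:17] match 'jjjj.', group 1 = 'j'.
One capturing group, so `findall` returns just the captured substring from each match — 3 in all.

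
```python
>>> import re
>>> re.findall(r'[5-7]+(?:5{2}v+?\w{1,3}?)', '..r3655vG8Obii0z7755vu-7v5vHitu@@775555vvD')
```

['655vG', '7755vu', '775555vv']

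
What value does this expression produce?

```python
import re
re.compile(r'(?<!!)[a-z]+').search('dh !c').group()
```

The negative lookaround is zero-width — it rules out positions where the adjacent text would match, without consuming anything.
Unlike `match`, `search` isn't anchored — it looks for the pattern anywhere in the string.
The match spans [0:2] → 'dh'.

'dh'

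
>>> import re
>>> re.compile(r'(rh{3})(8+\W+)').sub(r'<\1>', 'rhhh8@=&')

This matches a literal 'r', then exactly 3 of a literal 'h' (captured); then one or more of a literal '8', then one or more of a non-word character (captured).
Matches: at [0:8] → 'rhhh8@=&'.
The replacement refers to a captured group, so each match is rewritten using its own captured text.

'<rhhh>'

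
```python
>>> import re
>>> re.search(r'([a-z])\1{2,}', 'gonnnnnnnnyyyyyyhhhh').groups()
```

('n',)

`\1` has to match the exact text group 1 already captured.
`re.search` tries every starting position until one works.
The match spans [2:10] → 'nnnnnnnn'.
Captured: group 1 = 'n'.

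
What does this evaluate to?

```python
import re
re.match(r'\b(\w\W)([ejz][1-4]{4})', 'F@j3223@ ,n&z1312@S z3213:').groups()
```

('F@', 'j3223')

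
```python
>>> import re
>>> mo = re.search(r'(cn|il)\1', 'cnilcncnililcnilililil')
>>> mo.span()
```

(4, 8)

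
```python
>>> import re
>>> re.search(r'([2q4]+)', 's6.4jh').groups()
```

('4',)

The pattern matches one or more of one of [2q4] (captured).
`re.search` scans for the first position where the pattern succeeds.
The match spans [3:4] → '4'.
Captured: group 1 = '4'.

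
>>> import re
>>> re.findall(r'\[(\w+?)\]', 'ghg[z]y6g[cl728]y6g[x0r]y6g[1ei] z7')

Scanning left to right: at [3:6] match '[z]', group 1 = 'z'; at [9:16] match '[cl728]', group 1 = 'cl728'; at [19:24] match '[x0r]', group 1 = 'x0r'; at [27:32] match '[1ei]', group 1 = '1ei'.
`findall` collects group 1 from each match (4 total).

['z', 'cl728', 'x0r', '1ei']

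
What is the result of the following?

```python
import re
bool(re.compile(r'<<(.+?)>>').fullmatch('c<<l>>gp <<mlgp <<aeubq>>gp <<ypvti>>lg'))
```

False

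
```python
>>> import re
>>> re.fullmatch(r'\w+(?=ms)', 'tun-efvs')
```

For `fullmatch`, every character of the input must be accounted for by the pattern.
Here the string isn't matched end-to-end, so the call returns None.

None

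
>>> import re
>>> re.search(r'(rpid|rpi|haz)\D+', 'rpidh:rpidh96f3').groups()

('rpid',)

Alternation tries branches left to right and keeps the first one that lets the overall match succeed at that position.
`re.search` scans for the first position where the pattern succeeds.
The match spans [0:11] → 'rpidh:rpidh'.
Captured: group 1 = 'rpid'.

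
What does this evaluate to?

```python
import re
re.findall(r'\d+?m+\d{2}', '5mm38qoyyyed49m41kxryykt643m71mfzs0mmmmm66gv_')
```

This matches one or more of a digit (lazy), then one or more of the literal 'm'; then exactly 2 of a digit.
Scanning left to right: at [0:5] → '5mm38'; at [12:17] → '49m41'; at [24:30] → '643m71'; at [34:42] → '0mmmmm66'.
With no groups in the pattern, `findall` gives back each whole match — 4 here.

['5mm38', '49m41', '643m71', '0mmmmm66']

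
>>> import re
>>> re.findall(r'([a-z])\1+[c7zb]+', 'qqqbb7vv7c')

`\1` is not a pattern — it's the concrete string captured by group 1, re-applied verbatim.
Walking the string: at [0:6] match 'qqqbb7', group 1 = 'q'; at [6:10] match 'vv7c', group 1 = 'v'.
One capturing group, so `findall` returns just the captured substring from each match — 2 in all.

['q', 'v']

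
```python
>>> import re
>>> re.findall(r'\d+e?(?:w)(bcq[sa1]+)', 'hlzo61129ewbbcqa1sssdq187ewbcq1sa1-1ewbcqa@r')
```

['bcq1sa1', 'bcqa']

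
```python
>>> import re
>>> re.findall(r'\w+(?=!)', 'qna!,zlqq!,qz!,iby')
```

['qna', 'zlqq', 'qz']

The positive lookaround only admits positions where the adjacent text matches; those characters stay outside the span.
Scanning left to right: at [0:3] → 'qna'; at [5:9] → 'zlqq'; at [11:13] → 'qz'.
With no groups in the pattern, `findall` gives back each whole match — 3 here.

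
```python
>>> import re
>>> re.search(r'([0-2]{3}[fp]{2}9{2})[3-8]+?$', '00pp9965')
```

Pattern: exactly 3 of a character in [0-2], then exactly 2 of one of [fp], then exactly 2 of the literal '9' (captured); then one or more of a character in [3-8] (lazy); then anchored at the end.
Here the pattern never matches, so the call returns None.

None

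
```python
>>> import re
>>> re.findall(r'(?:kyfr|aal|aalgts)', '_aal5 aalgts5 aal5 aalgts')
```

['aal', 'aal', 'aal', 'aal']

Branches in `(...|...)` are attempted left-to-right; the first branch that allows the whole pattern to succeed is taken.
Walking the string: at [1:4] → 'aal'; at [6:9] → 'aal'; at [14:17] → 'aal'; at [19:22] → 'aal'.
No capturing groups, so `findall` returns the 4 full match strings.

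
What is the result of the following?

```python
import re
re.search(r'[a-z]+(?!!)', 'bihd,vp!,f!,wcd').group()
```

A negative assertion filters positions out without eating any characters.
Unlike `match`, `search` isn't anchored — it looks for the pattern anywhere in the string.
The match spans [0:4] → 'bihd'.

'bihd'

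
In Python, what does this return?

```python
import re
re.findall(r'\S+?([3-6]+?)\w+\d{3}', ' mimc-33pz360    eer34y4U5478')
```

['3', '3']

This matches one or more of a non-whitespace character (lazy); then one or more of a character in [3-6] (lazy) (captured); then one or more of a word character, then exactly 3 of a digit.
Because the quantifier is non-greedy, it stops expanding at the earliest point where the rest of the pattern can succeed.
Scanning left to right: at [1:13] match 'mimc-33pz360', group 1 = '3'; at [17:29] match 'eer34y4U5478', group 1 = '3'.
`findall` collects group 1 from each match (2 total).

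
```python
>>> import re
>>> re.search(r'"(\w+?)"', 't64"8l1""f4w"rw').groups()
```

('8l1',)

`search` walks the string left to right and returns the first match it finds.
The match spans [3:8] → '"8l1"'.
Captured: group 1 = '8l1'.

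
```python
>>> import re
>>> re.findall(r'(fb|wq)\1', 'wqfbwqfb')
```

`\1` has to match the exact text group 1 already captured.
`findall` collects group 1 from each match (0 total).
Nothing in the string satisfies the pattern, so the list is empty.

[]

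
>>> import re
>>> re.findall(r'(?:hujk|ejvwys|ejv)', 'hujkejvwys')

['hujk', 'ejvwys']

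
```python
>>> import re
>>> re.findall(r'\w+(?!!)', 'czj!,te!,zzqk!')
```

['cz', 't', 'zzq']

The negative lookaround is zero-width — it rules out positions where the adjacent text would match, without consuming anything.
Walking the string: at [0:2] → 'cz'; at [5:6] → 't'; at [9:12] → 'zzq'.
With no groups in the pattern, `findall` gives back each whole match — 3 here.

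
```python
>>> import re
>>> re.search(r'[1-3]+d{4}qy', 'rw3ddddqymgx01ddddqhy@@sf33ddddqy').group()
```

'3ddddqy'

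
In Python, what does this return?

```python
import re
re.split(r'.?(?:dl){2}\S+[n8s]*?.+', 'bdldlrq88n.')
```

['', '']

This matches optionally any character, then the literal 'dl' repeated 2 times; then one or more of a non-whitespace character; then zero or more of one of [n8s] (lazy), then one or more of any character.
Matches to split on: at [0:11] → 'bdldlrq88n.'.
Splitting on the pattern gives 2 pieces.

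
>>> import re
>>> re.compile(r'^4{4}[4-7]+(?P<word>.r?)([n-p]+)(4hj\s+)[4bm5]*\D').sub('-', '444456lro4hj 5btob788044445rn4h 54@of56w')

'-ob788044445rn4h 54@of56w'

Each match is replaced by '-'.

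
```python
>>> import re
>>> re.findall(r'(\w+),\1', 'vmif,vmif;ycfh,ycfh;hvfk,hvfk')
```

['vmif', 'ycfh', 'hvfk']

A backreference is literal: `\1` must see the identical characters the first group matched.
Matches: at [0:9] match 'vmif,vmif', group 1 = 'vmif'; at [10:19] match 'ycfh,ycfh', group 1 = 'ycfh'; at [20:29] match 'hvfk,hvfk', group 1 = 'hvfk'.
`findall` collects group 1 from each match (3 total).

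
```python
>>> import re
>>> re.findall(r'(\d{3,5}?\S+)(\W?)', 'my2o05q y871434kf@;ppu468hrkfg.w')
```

[('871434kf@;ppu468hrkfg.w', '')]

This matches 3 to 5 of a digit (lazy), then one or more of a non-whitespace character (captured); then optionally a non-word character (captured).
Walking the string: at [9:32] match '871434kf@;ppu468hrkfg.w', groups = ('871434kf@;ppu468hrkfg.w', '').
`findall` packs the 2 group values into a tuple for every match.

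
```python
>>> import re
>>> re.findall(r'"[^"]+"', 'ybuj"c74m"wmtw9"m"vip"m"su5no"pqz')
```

['"c74m"', '"m"', '"m"']

`findall` yields the raw match text (3 of them) because the pattern has no groups.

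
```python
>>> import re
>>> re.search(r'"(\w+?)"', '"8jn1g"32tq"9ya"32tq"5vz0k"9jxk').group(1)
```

Unlike `match`, `search` isn't anchored — it looks for the pattern anywhere in the string.
The match spans [0:7] → '"8jn1g"'.
Captured: group 1 = '8jn1g'.

'8jn1g'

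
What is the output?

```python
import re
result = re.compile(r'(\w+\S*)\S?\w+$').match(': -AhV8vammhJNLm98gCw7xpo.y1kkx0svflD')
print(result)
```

None

Pattern: one or more of a word character, then zero or more of a non-whitespace character (captured); then optionally a non-whitespace character, then one or more of a word character; then anchored at the end.
`re.match` won't scan ahead — the pattern has to work from the very first character.
Here the string doesn't start with a match, so the call returns None.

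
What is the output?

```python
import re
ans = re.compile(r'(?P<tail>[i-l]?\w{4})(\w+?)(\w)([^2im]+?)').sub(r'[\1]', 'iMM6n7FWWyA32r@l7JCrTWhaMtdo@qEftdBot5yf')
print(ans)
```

The pattern matches optionally a character in [i-l], then exactly 4 of a word character (captured as 'tail'); then one or more of a word character (lazy) (captured); then a word character (captured); then one or more of any character except [2im] (lazy) (captured).
`\1` in the replacement pulls in group 1's text for each match.

[iMM6n][WyA3][l7JCr]aMtdo@[qEft]t5yf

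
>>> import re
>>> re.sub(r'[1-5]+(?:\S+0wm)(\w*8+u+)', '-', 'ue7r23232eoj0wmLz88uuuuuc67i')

Pattern: one or more of a character in [1-5]; then one or more of a non-whitespace character, then the literal '0wm' (non-capturing group); then zero or more of a word character, then one or more of the literal '8', then one or more of the literal 'u' (captured).
Matches: at [4:24] → '23232eoj0wmLz88uuuuu'.
Every occurrence is swapped for '-'.

'ue7r-c67i'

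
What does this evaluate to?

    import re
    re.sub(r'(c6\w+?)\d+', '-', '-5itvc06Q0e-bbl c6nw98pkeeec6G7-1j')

'-5itvc06Q0e-bbl -pkeee--1j'

This matches the literal 'c6', then one or more of a word character (lazy) (captured); then one or more of a digit.
With the lazy modifier that quantifier settles for the fewest repetitions that let the rest of the pattern succeed (the atoms after it are unaffected and can still be greedy).
Matches: at [16:22] → 'c6nw98'; at [27:31] → 'c6G7'.
`sub` substitutes '-' at each match site.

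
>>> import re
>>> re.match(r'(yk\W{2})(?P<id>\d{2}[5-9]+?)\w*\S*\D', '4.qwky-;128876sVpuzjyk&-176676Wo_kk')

None

`re.match` only tries the pattern at the start of the string.
Here the pattern fails at index 0, so the call returns None.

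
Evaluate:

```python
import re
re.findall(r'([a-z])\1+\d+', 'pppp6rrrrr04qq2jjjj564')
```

After group 1 captures some text, `\1` only succeeds where that same text appears again.
Matches: at [0:5] match 'pppp6', group 1 = 'p'; at [5:12] match 'rrrrr04', group 1 = 'r'; at [12:15] match 'qq2', group 1 = 'q'; at [15:22] match 'jjjj564', group 1 = 'j'.
Because there's exactly one group, `findall` drops the full match and keeps group 1 from each hit.

['p', 'r', 'q', 'j']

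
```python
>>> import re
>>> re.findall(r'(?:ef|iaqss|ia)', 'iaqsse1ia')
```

['iaqss', 'ia']

Alternation tries branches left to right and keeps the first one that lets the overall match succeed at that position.
No capturing groups, so `findall` returns the 2 full match strings.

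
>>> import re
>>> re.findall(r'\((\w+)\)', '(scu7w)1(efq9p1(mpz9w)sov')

`findall` collects group 1 from each match (2 total).

['scu7w', 'mpz9w']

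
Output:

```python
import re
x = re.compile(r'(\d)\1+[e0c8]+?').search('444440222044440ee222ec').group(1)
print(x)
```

The match spans [0:6] → '444440'.
Captured: group 1 = '4'.

4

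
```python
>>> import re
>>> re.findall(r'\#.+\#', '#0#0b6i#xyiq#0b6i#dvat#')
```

['#0#0b6i#xyiq#0b6i#dvat#']

No capturing groups, so `findall` returns the 1 full match string.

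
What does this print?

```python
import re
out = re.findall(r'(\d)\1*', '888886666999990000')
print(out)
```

['8', '6', '9', '0']

A backreference is literal: `\1` must see the identical characters the first group matched.
With a single group, `findall` returns only what that group captured — 4 items.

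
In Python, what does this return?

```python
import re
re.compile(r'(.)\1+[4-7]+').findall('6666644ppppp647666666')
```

['6', 'p']

`\1` has to match the exact text group 1 already captured.
Walking the string: at [0:7] match '6666644', group 1 = '6'; at [7:21] match 'ppppp647666666', group 1 = 'p'.
One capturing group, so `findall` returns just the captured substring from each match — 2 in all.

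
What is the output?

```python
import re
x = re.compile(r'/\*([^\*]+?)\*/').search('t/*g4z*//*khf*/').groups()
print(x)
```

('g4z',)

The match spans [1:8] → '/*g4z*/'.
Captured: group 1 = 'g4z'.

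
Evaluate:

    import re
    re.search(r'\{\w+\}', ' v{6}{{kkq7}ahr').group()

'{6}'

`re.search` scans for the first position where the pattern succeeds.
The match spans [2:5] → '{6}'.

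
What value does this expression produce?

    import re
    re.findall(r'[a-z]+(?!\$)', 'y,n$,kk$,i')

`(?!…)`/`(?<!…)` only lets a position through if the neighbouring text does NOT match; no characters are consumed.
Matches: at [0:1] → 'y'; at [5:6] → 'k'; at [9:10] → 'i'.
`findall` yields the raw match text (3 of them) because the pattern has no groups.

['y', 'k', 'i']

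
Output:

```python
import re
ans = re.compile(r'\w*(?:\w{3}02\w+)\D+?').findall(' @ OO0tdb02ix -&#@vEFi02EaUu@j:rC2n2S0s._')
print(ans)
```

Lazy quantifiers expand one character at a time until the remainder of the pattern can match.
Since nothing is captured, `findall` lists the 2 matched substrings directly.

['OO0tdb02ix ', 'vEFi02EaUu@']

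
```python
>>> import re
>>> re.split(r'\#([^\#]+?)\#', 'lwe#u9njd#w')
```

['lwe', 'u9njd', 'w']

`re.split` interleaves the captured-group text with the surrounding fragments.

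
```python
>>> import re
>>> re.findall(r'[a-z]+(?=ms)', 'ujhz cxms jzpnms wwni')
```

The lookaround is zero-width — it requires the adjacent text to match without consuming it, so the asserted text isn't part of the match.
Matches: at [5:7] → 'cx'; at [10:14] → 'jzpn'.
`findall` yields the raw match text (2 of them) because the pattern has no groups.

['cx', 'jzpn']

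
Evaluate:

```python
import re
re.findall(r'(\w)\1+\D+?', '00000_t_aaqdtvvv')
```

The backreference `\1` re-matches whatever the first group consumed, character for character.
Because there's exactly one group, `findall` drops the full match and keeps group 1 from each hit.

['0', 'a', 'v']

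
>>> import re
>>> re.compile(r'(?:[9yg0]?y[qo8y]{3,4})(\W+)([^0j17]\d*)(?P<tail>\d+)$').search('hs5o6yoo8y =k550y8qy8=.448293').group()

The pattern matches optionally one of [9yg0], then a literal 'y', then 3 to 4 of one of [qo8y] (non-capturing group); then one or more of a non-word character (captured); then any character except [0j17], then zero or more of a digit (captured); then one or more of a digit (captured as 'tail'); then anchored at the end.
`search` walks the string left to right and returns the first match it finds.
The match spans [15:29] → '0y8qy8=.448293'.
Captured: group 1 = '=.', group 2 = '44829', group 3 = '3'.

'0y8qy8=.448293'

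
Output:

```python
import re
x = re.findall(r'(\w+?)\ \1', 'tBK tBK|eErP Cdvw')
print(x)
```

['tBK']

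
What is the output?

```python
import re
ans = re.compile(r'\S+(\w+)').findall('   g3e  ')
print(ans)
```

['e']

The pattern matches one or more of a non-whitespace character; then one or more of a word character (captured).
Matches: at [3:6] match 'g3e', group 1 = 'e'.
Because there's exactly one group, `findall` drops the full match and keeps group 1 from the one hit.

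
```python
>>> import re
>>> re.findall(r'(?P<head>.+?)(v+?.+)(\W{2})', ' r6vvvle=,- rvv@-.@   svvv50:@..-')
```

This matches one or more of any character (lazy) (captured as 'head'); then one or more of a literal 'v' (lazy), then one or more of any character (captured); then exactly 2 of a non-word character (captured).
The `?` after the quantifier makes it lazy — it takes as little as possible before letting the rest of the pattern try.
Matches: at [0:33] match ' r6vvvle=,- rvv@-.@   svvv50:@..-', groups = (' r6', 'vvvle=,- rvv@-.@   svvv50:@.', '.-').
`findall` packs the 3 group values into a tuple for every match.

[(' r6', 'vvvle=,- rvv@-.@   svvv50:@.', '.-')]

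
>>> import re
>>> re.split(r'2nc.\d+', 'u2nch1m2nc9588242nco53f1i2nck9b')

['u', 'm', 'nco53f1i', 'b']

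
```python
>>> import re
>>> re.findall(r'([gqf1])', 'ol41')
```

Pattern: one of [gqf1] (captured).
Scanning left to right: at [3:4] match '1', group 1 = '1'.
One capturing group, so `findall` returns just the captured substring from the one match — 1 in all.

['1']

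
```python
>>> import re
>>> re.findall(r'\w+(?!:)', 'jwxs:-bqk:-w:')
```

['jwx', 'bq']

A negative assertion filters positions out without eating any characters.
Walking the string: at [0:3] → 'jwx'; at [6:8] → 'bq'.
No capturing groups, so `findall` returns the 2 full match strings.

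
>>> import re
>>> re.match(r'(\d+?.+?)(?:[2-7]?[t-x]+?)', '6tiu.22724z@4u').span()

`match` is anchored at position 0; if the pattern doesn't fit there, it returns None.
The match spans [0:4] → '6tiu'.

(0, 4)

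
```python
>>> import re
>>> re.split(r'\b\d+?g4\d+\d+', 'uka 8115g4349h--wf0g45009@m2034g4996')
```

Pattern: a word boundary (`\b`, zero-width); then one or more of a digit (lazy); then the literal 'g4', then one or more of a digit, then one or more of a digit.
Matches to split on: at [4:13] → '8115g4349'.
Each match becomes a cut point; 2 segments remain.

['uka ', 'h--wf0g45009@m2034g4996']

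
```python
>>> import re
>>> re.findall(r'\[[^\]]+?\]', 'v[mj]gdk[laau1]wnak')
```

Walking the string: at [1:5] → '[mj]'; at [8:15] → '[laau1]'.
Since nothing is captured, `findall` lists the 2 matched substrings directly.

['[mj]', '[laau1]']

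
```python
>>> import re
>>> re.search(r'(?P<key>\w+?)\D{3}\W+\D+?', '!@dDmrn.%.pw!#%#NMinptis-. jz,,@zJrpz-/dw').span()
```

(2, 11)

This matches one or more of a word character (lazy) (captured as 'key'); then exactly 3 of a non-digit, then one or more of a non-word character; then one or more of a non-digit (lazy).
The `?` after the quantifier makes it lazy — it takes as little as possible before letting the rest of the pattern try.
`re.search` tries every starting position until one works.
The match spans [2:11] → 'dDmrn.%.p'.
Captured: group 1 = 'dD'.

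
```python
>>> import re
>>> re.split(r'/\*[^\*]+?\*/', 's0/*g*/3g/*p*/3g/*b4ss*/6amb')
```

Matches to split on: at [2:7] → '/*g*/'; at [9:14] → '/*p*/'; at [16:24] → '/*b4ss*/'.
Each match becomes a cut point; 4 segments remain.

['s0', '3g', '3g', '6amb']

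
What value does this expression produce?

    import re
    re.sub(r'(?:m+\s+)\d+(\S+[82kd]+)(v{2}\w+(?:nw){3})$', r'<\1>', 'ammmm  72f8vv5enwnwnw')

'a<f8>'

The pattern matches one or more of the literal 'm', then one or more of whitespace (non-capturing group); then one or more of a digit; then one or more of a non-whitespace character, then one or more of one of [82kd] (captured); then exactly 2 of a literal 'v', then one or more of a word character, then the literal 'nw' repeated 3 times (captured); then anchored at the end.
Matches: at [1:21] → 'mmmm  72f8vv5enwnwnw'.
`\1` in the replacement pulls in group 1's text for each match.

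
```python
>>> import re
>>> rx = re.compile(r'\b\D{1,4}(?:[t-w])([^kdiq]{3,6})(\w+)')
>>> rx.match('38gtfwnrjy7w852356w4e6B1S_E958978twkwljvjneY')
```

None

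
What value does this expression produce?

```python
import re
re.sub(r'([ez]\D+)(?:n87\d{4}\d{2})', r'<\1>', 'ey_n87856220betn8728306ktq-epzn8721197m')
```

This matches one of [ez], then one or more of a non-digit (captured); then the literal 'n87', then exactly 4 of a digit, then exactly 2 of a digit (non-capturing group).
Matches: at [0:12] → 'ey_n87856220'.
The replacement refers to a captured group, so each match is rewritten using its own captured text.

'<ey_>betn8728306ktq-epzn8721197m'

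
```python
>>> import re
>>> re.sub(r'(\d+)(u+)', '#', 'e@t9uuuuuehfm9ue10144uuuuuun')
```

'e@t#ehfm#e#n'

Pattern: one or more of a digit (captured); then one or more of a literal 'u' (captured).
Every occurrence is swapped for '#'.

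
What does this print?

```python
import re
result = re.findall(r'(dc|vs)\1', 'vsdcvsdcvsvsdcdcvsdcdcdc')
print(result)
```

After group 1 captures some text, `\1` only succeeds where that same text appears again.
Matches: at [8:12] match 'vsvs', group 1 = 'vs'; at [12:16] match 'dcdc', group 1 = 'dc'; at [18:22] match 'dcdc', group 1 = 'dc'.
Because there's exactly one group, `findall` drops the full match and keeps group 1 from each hit.

['vs', 'dc', 'dc']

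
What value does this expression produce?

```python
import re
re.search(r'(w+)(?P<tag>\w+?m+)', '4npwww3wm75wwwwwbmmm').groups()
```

('www', '3wm')

The pattern matches one or more of a literal 'w' (captured); then one or more of a word character (lazy), then one or more of a literal 'm' (captured as 'tag').
Because the quantifier is non-greedy, it stops expanding at the earliest point where the rest of the pattern can succeed.
`re.search` scans for the first position where the pattern succeeds.
The match spans [3:9] → 'www3wm'.
Captured: group 1 = 'www', group 2 = '3wm'.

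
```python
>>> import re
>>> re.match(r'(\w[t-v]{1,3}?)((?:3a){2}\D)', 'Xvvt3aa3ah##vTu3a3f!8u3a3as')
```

None

With `match`, the pattern is implicitly anchored at the beginning.
Here position 0 doesn't satisfy it, so the call returns None.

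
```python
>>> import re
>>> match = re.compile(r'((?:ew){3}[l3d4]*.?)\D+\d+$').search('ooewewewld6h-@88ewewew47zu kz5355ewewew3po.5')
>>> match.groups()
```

('ewewew3p',)

Pattern: the literal 'ew' repeated 3 times, then zero or more of one of [l3d4], then optionally any character (captured); then one or more of a non-digit; then one or more of a digit; then anchored at the end.
Unlike `match`, `search` isn't anchored — it looks for the pattern anywhere in the string.
The match spans [33:44] → 'ewewew3po.5'.
Captured: group 1 = 'ewewew3p'.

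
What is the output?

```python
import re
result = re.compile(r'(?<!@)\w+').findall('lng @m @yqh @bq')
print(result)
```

The negative lookahead/lookbehind blocks any match where the forbidden context is present.
Scanning left to right: at [0:3] → 'lng'; at [9:11] → 'qh'; at [14:15] → 'q'.
With no groups in the pattern, `findall` gives back each whole match — 3 here.

['lng', 'qh', 'q']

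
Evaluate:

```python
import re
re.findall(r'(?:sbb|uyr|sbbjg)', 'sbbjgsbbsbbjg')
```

['sbb', 'sbb', 'sbb']

`|` is ordered: at each position the engine commits to the first alternative that works.
Scanning left to right: at [0:3] → 'sbb'; at [5:8] → 'sbb'; at [8:11] → 'sbb'.
No capturing groups, so `findall` returns the 3 full match strings.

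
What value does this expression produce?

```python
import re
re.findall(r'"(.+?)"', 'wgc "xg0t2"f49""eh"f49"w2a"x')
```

['xg0t2', '"eh', 'w2a']

Because the quantifier is non-greedy, it stops expanding at the earliest point where the rest of the pattern can succeed.
Scanning left to right: at [4:11] match '"xg0t2"', group 1 = 'xg0t2'; at [14:19] match '""eh"', group 1 = '"eh'; at [22:27] match '"w2a"', group 1 = 'w2a'.
Because there's exactly one group, `findall` drops the full match and keeps group 1 from each hit.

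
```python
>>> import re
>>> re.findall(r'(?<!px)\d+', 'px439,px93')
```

['39', '3']

`(?!…)`/`(?<!…)` only lets a position through if the neighbouring text does NOT match; no characters are consumed.
Scanning left to right: at [3:5] → '39'; at [9:10] → '3'.
No capturing groups, so `findall` returns the 2 full match strings.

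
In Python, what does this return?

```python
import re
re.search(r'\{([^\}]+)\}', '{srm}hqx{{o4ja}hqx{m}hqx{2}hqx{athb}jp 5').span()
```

(0, 5)

`search` walks the string left to right and returns the first match it finds.
The match spans [0:5] → '{srm}'.
Captured: group 1 = 'srm'.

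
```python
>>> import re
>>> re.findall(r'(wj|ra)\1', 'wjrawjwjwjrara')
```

The backreference `\1` re-matches whatever the first group consumed, character for character.
`findall` collects group 1 from each match (2 total).

['wj', 'ra']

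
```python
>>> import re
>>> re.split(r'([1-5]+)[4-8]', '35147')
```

['', '3514', '']

Pattern: one or more of a character in [1-5] (captured); then a character in [4-8].
Matches to split on: at [0:5] → '35147'.
Because the pattern has a capturing group, `split` also inserts each captured text between the pieces.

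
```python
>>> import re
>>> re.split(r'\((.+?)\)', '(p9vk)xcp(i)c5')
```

Matches to split on: at [0:6] → '(p9vk)'; at [9:12] → '(i)'.
Because the pattern has a capturing group, `split` also inserts each captured text between the pieces.

['', 'p9vk', 'xcp', 'i', 'c5']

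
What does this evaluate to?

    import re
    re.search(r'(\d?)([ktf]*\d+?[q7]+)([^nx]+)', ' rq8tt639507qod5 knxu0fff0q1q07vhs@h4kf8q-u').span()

The match spans [3:18] → '8tt639507qod5 k'.

(3, 18)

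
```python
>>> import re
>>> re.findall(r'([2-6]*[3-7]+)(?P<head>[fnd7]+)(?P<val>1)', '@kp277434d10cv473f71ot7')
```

[('277434', 'd', '1'), ('473', 'f7', '1')]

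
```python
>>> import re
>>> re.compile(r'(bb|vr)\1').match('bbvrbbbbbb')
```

With `match`, the pattern is implicitly anchored at the beginning.
Here the string doesn't start with a match, so the call returns None.

None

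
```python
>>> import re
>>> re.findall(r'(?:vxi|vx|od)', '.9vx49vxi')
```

Alternation isn't longest-match — the leftmost alternative that fits at this position is chosen.
Walking the string: at [2:4] → 'vx'; at [6:9] → 'vxi'.
No capturing groups, so `findall` returns the 2 full match strings.

['vx', 'vxi']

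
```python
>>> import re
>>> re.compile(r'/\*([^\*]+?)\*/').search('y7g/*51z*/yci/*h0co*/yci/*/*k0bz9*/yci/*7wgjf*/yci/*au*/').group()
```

'/*51z*/'

The match spans [3:10] → '/*51z*/'.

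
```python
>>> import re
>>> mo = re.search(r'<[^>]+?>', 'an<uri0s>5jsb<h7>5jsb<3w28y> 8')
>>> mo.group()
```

Unlike `match`, `search` isn't anchored — it looks for the pattern anywhere in the string.
The match spans [2:9] → '<uri0s>'.

'<uri0s>'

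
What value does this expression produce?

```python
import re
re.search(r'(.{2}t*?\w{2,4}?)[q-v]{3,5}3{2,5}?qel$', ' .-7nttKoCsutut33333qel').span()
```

Pattern: exactly 2 of any character, then zero or more of the literal 't' (lazy), then 2 to 4 of a word character (lazy) (captured); then 3 to 5 of a character in [q-v], then 2 to 5 of a literal '3' (lazy), then the literal 'qel'; then anchored at the end.
`re.search` tries every starting position until one works.
The match spans [3:23] → '7nttKoCsutut33333qel'.
Captured: group 1 = '7nttKoC'.

(3, 23)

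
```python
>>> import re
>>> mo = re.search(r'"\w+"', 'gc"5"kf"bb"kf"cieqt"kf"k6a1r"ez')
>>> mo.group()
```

'"5"'

The match spans [2:5] → '"5"'.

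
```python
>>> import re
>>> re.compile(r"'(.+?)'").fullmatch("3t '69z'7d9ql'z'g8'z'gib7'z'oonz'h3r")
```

`re.fullmatch` requires the pattern to consume the entire string.
Here there's no way to consume every character, so the call returns None.

None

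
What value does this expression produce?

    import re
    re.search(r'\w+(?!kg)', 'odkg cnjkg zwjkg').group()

'odkg'

The negative lookaround is zero-width — it rules out positions where the adjacent text would match, without consuming anything.
`search` walks the string left to right and returns the first match it finds.
The match spans [0:4] → 'odkg'.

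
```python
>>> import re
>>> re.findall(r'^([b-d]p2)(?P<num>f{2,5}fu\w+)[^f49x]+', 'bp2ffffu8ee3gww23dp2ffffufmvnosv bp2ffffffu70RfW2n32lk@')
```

Multiple groups make `findall` return tuples — one 2-tuple for the one match.

[('bp2', 'ffffu8ee3gww23dp2ffffufmvnosv')]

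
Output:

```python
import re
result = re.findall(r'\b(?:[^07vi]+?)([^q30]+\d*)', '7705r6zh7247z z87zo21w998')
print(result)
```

['z87zo21w998']

Pattern: a word boundary (`\b`, zero-width); then one or more of any character except [07vi] (lazy) (non-capturing group); then one or more of any character except [q30], then zero or more of a digit (captured).
Lazy quantifiers expand one character at a time until the remainder of the pattern can match.
Scanning left to right: at [13:25] match ' z87zo21w998', group 1 = 'z87zo21w998'.
Because there's exactly one group, `findall` drops the full match and keeps group 1 from the one hit.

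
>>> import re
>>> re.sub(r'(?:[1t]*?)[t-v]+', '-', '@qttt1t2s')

The pattern matches zero or more of one of [1t] (lazy) (non-capturing group); then one or more of a character in [t-v].
Matches: at [2:5] → 'ttt'; at [5:7] → '1t'.
Each match is replaced by '-'.

'@q--2s'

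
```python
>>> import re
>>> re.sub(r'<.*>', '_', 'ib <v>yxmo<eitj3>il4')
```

Matches: at [3:17] → '<v>yxmo<eitj3>'.
Each match is replaced by '_'.

'ib _il4'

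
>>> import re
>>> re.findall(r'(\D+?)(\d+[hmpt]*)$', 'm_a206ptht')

Pattern: one or more of a non-digit (lazy) (captured); then one or more of a digit, then zero or more of one of [hmpt] (captured); then anchored at the end.
Matches: at [0:10] match 'm_a206ptht', groups = ('m_a', '206ptht').
Multiple groups make `findall` return tuples — one 2-tuple for the one match.

[('m_a', '206ptht')]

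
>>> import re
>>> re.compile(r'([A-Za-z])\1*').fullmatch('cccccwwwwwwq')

After group 1 captures some text, `\1` only succeeds where that same text appears again.
`re.fullmatch` requires the pattern to consume the entire string.
Here there's no way to consume every character, so the call returns None.

None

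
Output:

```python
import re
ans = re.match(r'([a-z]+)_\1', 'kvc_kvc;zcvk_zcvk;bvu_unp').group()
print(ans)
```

kvc_kvc

With `match`, the pattern is implicitly anchored at the beginning.
The match spans [0:7] → 'kvc_kvc'.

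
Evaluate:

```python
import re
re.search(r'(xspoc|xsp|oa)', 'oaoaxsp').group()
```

'oa'

The match spans [0:2] → 'oa'.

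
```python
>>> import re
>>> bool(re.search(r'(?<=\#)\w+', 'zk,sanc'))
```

False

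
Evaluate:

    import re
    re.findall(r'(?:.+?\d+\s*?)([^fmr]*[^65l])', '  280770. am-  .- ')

['. am']

The pattern matches one or more of any character (lazy), then one or more of a digit, then zero or more of whitespace (lazy) (non-capturing group); then zero or more of any character except [fmr], then any character except [65l] (captured).
Walking the string: at [0:12] match '  280770. am', group 1 = '. am'.
`findall` collects group 1 from the one match (1 total).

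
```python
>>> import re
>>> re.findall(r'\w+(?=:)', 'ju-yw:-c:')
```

The lookaround is zero-width — it requires the adjacent text to match without consuming it, so the asserted text isn't part of the match.
Matches: at [3:5] → 'yw'; at [7:8] → 'c'.
`findall` yields the raw match text (2 of them) because the pattern has no groups.

['yw', 'c']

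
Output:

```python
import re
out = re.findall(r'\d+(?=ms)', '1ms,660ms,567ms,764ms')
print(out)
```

['1', '660', '567', '764']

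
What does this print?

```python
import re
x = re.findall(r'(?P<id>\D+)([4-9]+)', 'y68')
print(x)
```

The pattern matches one or more of a non-digit (captured as 'id'); then one or more of a character in [4-9] (captured).
Matches: at [0:3] match 'y68', groups = ('y', '68').
`findall` packs the 2 group values into a tuple for every match.

[('y', '68')]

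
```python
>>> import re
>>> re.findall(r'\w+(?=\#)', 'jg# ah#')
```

['jg', 'ah']

The positive lookaround only admits positions where the adjacent text matches; those characters stay outside the span.
`findall` yields the raw match text (2 of them) because the pattern has no groups.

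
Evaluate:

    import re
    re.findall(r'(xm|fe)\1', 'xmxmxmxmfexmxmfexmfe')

`\1` has to match the exact text group 1 already captured.
Matches: at [0:4] match 'xmxm', group 1 = 'xm'; at [4:8] match 'xmxm', group 1 = 'xm'; at [10:14] match 'xmxm', group 1 = 'xm'.
`findall` collects group 1 from each match (3 total).

['xm', 'xm', 'xm']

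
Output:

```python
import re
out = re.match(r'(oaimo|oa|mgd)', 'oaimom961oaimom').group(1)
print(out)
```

`|` is ordered: at each position the engine commits to the first alternative that works.
`re.match` only tries the pattern at the start of the string.
The match spans [0:5] → 'oaimo'.
Captured: group 1 = 'oaimo'.

oaimo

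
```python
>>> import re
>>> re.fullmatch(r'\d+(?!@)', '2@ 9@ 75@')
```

`fullmatch` succeeds only if the pattern covers the string from start to end.
Here there's no way to consume every character, so the call returns None.

None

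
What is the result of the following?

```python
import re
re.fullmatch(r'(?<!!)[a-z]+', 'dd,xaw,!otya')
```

None

`re.fullmatch` is like wrapping the pattern in `^…$` (in single-line mode).
Here the pattern can't cover the whole string, so the call returns None.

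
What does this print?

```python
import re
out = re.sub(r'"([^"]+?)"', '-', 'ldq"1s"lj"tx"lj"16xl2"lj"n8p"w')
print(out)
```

ldq-lj-lj-lj-w

Matches: at [3:7] → '"1s"'; at [9:13] → '"tx"'; at [15:22] → '"16xl2"'; at [24:29] → '"n8p"'.
Each match is replaced by '-'.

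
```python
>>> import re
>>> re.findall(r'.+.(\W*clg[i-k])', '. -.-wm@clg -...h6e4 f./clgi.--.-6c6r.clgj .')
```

['clgj']

The pattern matches one or more of any character, then any character; then zero or more of a non-word character, then the literal 'clg', then a character in [i-k] (captured).
`findall` collects group 1 from the one match (1 total).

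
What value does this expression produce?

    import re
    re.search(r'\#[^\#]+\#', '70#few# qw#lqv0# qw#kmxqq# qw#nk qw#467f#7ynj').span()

(2, 7)

`re.search` tries every starting position until one works.
The match spans [2:7] → '#few#'.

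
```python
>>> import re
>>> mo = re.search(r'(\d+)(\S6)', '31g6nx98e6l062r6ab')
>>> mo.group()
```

'31g6'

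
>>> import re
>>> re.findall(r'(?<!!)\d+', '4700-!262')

['4700', '62']

`(?!…)`/`(?<!…)` only lets a position through if the neighbouring text does NOT match; no characters are consumed.
Matches: at [0:4] → '4700'; at [7:9] → '62'.
With no groups in the pattern, `findall` gives back each whole match — 2 here.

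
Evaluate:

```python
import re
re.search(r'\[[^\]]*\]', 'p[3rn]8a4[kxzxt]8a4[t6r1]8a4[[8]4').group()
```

'[3rn]'

The match spans [1:6] → '[3rn]'.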